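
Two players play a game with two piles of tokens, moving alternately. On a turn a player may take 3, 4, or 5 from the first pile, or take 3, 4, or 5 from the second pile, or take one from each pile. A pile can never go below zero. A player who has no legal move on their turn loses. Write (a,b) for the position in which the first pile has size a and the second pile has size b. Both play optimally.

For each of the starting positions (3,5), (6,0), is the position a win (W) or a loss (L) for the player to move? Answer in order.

(3,5): L, (6,0): W

Build the W/L table. Terminal = L. A non-terminal position is W if it has a move to some L; otherwise it is L.
No move ever increases a pile, so every position that can arise here has a ≤ 6 and b ≤ 5; it is enough to label the cells with 0 ≤ a ≤ 6 and 0 ≤ b ≤ 5.
Every move lowers a or b (never raises either), so fill the grid row by row in increasing a, and left to right within a row: each cell's successors are then already labelled.
      b=0  b=1  b=2  b=3  b=4  b=5
a=0:    L    L    L    W    W    W
a=1:    L    W    W    W    W    W
a=2:    L    W    L    W    W    W
a=3:    W    W    W    W    L    L
a=4:    W    W    W    L    L    W
a=5:    W    W    W    L    W    W
a=6:    W    L    W    L    W    W
Cells with no legal move (terminal, hence L): (0,0), (0,1), (0,2), (1,0), (2,0).
The remaining L cells, each justified by listing all of its moves:
(2,2): L (sole option (1,1)(W) is W)
(3,4): L (options (0,4)(W), (3,1)(W), (3,0)(W), (2,3)(W) are all W)
(3,5): L (options (0,5)(W), (3,2)(W), (3,1)(W), (3,0)(W), (2,4)(W) are all W)
(4,3): L (options (1,3)(W), (0,3)(W), (4,0)(W), (3,2)(W) are all W)
(4,4): L (options (1,4)(W), (0,4)(W), (4,1)(W), (4,0)(W), (3,3)(W) are all W)
(5,3): L (options (2,3)(W), (1,3)(W), (0,3)(W), (5,0)(W), (4,2)(W) are all W)
(6,1): L (options (3,1)(W), (2,1)(W), (1,1)(W), (5,0)(W) are all W)
(6,3): L (options (3,3)(W), (2,3)(W), (1,3)(W), (6,0)(W), (5,2)(W) are all W)
Every other cell has at least one move into one of the L cells above, so it is W.
(3,5): one of the L cells justified above, so L
(6,0): the move to (2,0) reaches an L cell, so W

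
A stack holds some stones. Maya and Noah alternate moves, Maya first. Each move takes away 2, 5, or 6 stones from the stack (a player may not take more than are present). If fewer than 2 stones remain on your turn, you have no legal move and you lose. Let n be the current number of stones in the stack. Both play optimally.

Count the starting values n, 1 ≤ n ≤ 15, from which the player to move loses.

6

Build the W/L table. Terminal = L. A non-terminal position is W if it has a move to some L; otherwise it is L.
n=0: no move → L
n=1: no move → L
n=2: reaches L-position 0 → W
n=3: reaches L-position 1 → W
n=4: only reaches 2(W), which is W → L
n=5: reaches L-position 0 → W
n=6: reaches L-position 4 → W
n=7: reaches L-position 1 → W
n=8: only reaches 6(W), 3(W), 2(W), all W → L
n=9: reaches L-position 4 → W
n=10: reaches L-position 8 → W
n=11: only reaches 9(W), 6(W), 5(W), all W → L
n=12: only reaches 10(W), 7(W), 6(W), all W → L
n=13: reaches L-position 11 → W
n=14: reaches L-position 12 → W
n=15: only reaches 13(W), 10(W), 9(W), all W → L
L entries with 1 ≤ n ≤ 15 (n=0 is outside the asked range and is not counted): n = 1, 4, 8, 11, 12, 15; that makes 6.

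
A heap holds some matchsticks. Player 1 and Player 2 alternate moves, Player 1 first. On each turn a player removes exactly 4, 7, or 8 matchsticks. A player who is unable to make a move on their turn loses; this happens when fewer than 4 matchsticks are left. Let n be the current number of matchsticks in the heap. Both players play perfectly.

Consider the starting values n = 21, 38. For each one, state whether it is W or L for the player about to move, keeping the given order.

Label each position W (a win for the player to move) or L (a loss). A position with no legal move is L; any other position is W exactly when some move reaches an L, and L when every move reaches a W.
n=0: no move → L
n=1: no move → L
n=2: no move → L
n=3: no move → L
n=4: →0(L), so W
n=5: →1(L), so W
n=6: →2(L), so W
n=7: →3(L), so W
n=8: →1(L), so W
n=9: →2(L), so W
n=10: →3(L), so W
n=11: →3(L), so W
n=12: →8(W), 5(W), 4(W) — all W, so L
n=13: →9(W), 6(W), 5(W) — all W, so L
n=14: →10(W), 7(W), 6(W) — all W, so L
n=15: →11(W), 8(W), 7(W) — all W, so L
n=16: →12(L), so W
n=17: →13(L), so W
n=18: →14(L), so W
n=19: →15(L), so W
n=20: →13(L), so W
n=21: →14(L), so W
n=22: →15(L), so W
n=23: →15(L), so W
n=24: →20(W), 17(W), 16(W) — all W, so L
n=25: →21(W), 18(W), 17(W) — all W, so L
n=26: →22(W), 19(W), 18(W) — all W, so L
n=27: →23(W), 20(W), 19(W) — all W, so L
n=28: →24(L), so W
n=29: →25(L), so W
n=30: →26(L), so W
n=31: →27(L), so W
n=32: →25(L), so W
n=33: →26(L), so W
n=34: →27(L), so W
n=35: →27(L), so W
n=36: →32(W), 29(W), 28(W) — all W, so L
n=37: →33(W), 30(W), 29(W) — all W, so L
n=38: →34(W), 31(W), 30(W) — all W, so L

21: W, 38: L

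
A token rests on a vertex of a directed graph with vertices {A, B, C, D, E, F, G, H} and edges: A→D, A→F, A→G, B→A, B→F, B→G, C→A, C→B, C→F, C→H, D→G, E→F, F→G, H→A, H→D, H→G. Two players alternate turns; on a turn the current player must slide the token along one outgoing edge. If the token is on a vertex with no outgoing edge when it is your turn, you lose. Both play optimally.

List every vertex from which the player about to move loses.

Classify positions by backward induction: terminal positions (no move available) are L. From any other position, the mover wins iff some move reaches an L.
Every edge goes from a vertex to one that appears earlier in the order G, D, F, A, H, B, E, C, so processing vertices in that order labels each vertex after all of its successors.
G: no outgoing edge → L
D: W (go to G, an L position)
F: W (go to G, an L position)
A: W (go to G, an L position)
H: W (go to G, an L position)
B: W (go to G, an L position)
E: L (sole option F(W) is W)
C: L (options B(W), H(W), A(W), F(W) are all W)
Reading off the rows marked L gives the requested list; there are 3 such vertices.

C, E, G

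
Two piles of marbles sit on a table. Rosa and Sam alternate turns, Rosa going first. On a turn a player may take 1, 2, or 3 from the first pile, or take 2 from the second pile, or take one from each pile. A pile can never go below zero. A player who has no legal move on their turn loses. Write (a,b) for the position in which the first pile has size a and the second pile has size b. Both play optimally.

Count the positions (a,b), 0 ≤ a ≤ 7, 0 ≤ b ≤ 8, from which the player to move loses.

Build the W/L table. Terminal = L. A non-terminal position is W if it has a move to some L; otherwise it is L.
Every move lowers a or b (never raises either), so fill the grid row by row in increasing a, and left to right within a row: each cell's successors are then already labelled.
      b=0  b=1  b=2  b=3  b=4  b=5  b=6  b=7  b=8
a=0:    L    L    W    W    L    L    W    W    L
a=1:    W    W    W    L    W    W    W    L    W
a=2:    W    W    L    W    W    W    L    W    W
a=3:    W    W    W    W    W    W    W    W    W
a=4:    L    L    W    W    L    L    W    W    L
a=5:    W    W    W    L    W    W    W    L    W
a=6:    W    W    L    W    W    W    L    W    W
a=7:    W    W    W    W    W    W    W    W    W
Cells with no legal move (terminal, hence L): (0,0), (0,1).
The remaining L cells, each justified by listing all of its moves:
(0,4): →(0,2)(W) only, which is W, so L
(0,5): →(0,3)(W) only, which is W, so L
(0,8): →(0,6)(W) only, which is W, so L
(1,3): →(0,3)(W), (1,1)(W), (0,2)(W) — all W, so L
(1,7): →(0,7)(W), (1,5)(W), (0,6)(W) — all W, so L
(2,2): →(1,2)(W), (0,2)(W), (2,0)(W), (1,1)(W) — all W, so L
(2,6): →(1,6)(W), (0,6)(W), (2,4)(W), (1,5)(W) — all W, so L
(4,0): →(3,0)(W), (2,0)(W), (1,0)(W) — all W, so L
(4,1): →(3,1)(W), (2,1)(W), (1,1)(W), (3,0)(W) — all W, so L
(4,4): →(3,4)(W), (2,4)(W), (1,4)(W), (4,2)(W), (3,3)(W) — all W, so L
(4,5): →(3,5)(W), (2,5)(W), (1,5)(W), (4,3)(W), (3,4)(W) — all W, so L
(4,8): →(3,8)(W), (2,8)(W), (1,8)(W), (4,6)(W), (3,7)(W) — all W, so L
(5,3): →(4,3)(W), (3,3)(W), (2,3)(W), (5,1)(W), (4,2)(W) — all W, so L
(5,7): →(4,7)(W), (3,7)(W), (2,7)(W), (5,5)(W), (4,6)(W) — all W, so L
(6,2): →(5,2)(W), (4,2)(W), (3,2)(W), (6,0)(W), (5,1)(W) — all W, so L
(6,6): →(5,6)(W), (4,6)(W), (3,6)(W), (6,4)(W), (5,5)(W) — all W, so L
Every other cell has at least one move into one of the L cells above, so it is W.
L cells per row: a=0: 5, a=1: 2, a=2: 2, a=3: 0, a=4: 5, a=5: 2, a=6: 2, a=7: 0; total 18.

18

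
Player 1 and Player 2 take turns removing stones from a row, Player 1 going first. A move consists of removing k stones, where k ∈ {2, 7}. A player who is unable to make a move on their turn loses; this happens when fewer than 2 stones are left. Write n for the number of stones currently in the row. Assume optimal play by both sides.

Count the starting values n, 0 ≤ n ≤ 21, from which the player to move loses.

10

Label each position W (a win for the player to move) or L (a loss). A position with no legal move is L; any other position is W exactly when some move reaches an L, and L when every move reaches a W.
n=0: no move → L
n=1: no move → L
n=2: W (go to 0, an L position)
n=3: W (go to 1, an L position)
n=4: L (sole option 2(W) is W)
n=5: L (sole option 3(W) is W)
n=6: W (go to 4, an L position)
n=7: W (go to 5, an L position)
n=8: W (go to 1, an L position)
n=9: L (options 7(W), 2(W) are all W)
n=10: L (options 8(W), 3(W) are all W)
n=11: W (go to 9, an L position)
n=12: W (go to 10, an L position)
n=13: L (options 11(W), 6(W) are all W)
n=14: L (options 12(W), 7(W) are all W)
n=15: W (go to 13, an L position)
n=16: W (go to 14, an L position)
n=17: W (go to 10, an L position)
n=18: L (options 16(W), 11(W) are all W)
n=19: L (options 17(W), 12(W) are all W)
n=20: W (go to 18, an L position)
n=21: W (go to 19, an L position)
L entries with 0 ≤ n ≤ 21: n = 0, 1, 4, 5, 9, 10, 13, 14, 18, 19; that makes 10.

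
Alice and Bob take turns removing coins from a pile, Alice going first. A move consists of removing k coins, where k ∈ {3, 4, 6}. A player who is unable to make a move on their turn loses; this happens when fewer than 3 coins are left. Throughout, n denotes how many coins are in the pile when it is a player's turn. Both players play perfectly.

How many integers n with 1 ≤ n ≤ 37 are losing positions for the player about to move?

Classify positions by backward induction: terminal positions (no move available) are L. From any other position, the mover wins iff some move reaches an L.
n=0: no move → L
n=1: no move → L
n=2: no move → L
n=3: can move to 0, which is L ⇒ W
n=4: can move to 1, which is L ⇒ W
n=5: can move to 2, which is L ⇒ W
n=6: can move to 2, which is L ⇒ W
n=7: can move to 1, which is L ⇒ W
n=8: can move to 2, which is L ⇒ W
n=9: moves to 6(W), 5(W), 3(W); every one is W ⇒ L
n=10: moves to 7(W), 6(W), 4(W); every one is W ⇒ L
n=11: moves to 8(W), 7(W), 5(W); every one is W ⇒ L
n=12: can move to 9, which is L ⇒ W
n=13: can move to 10, which is L ⇒ W
n=14: can move to 11, which is L ⇒ W
n=15: can move to 11, which is L ⇒ W
n=16: can move to 10, which is L ⇒ W
n=17: can move to 11, which is L ⇒ W
n=18: moves to 15(W), 14(W), 12(W); every one is W ⇒ L
n=19: moves to 16(W), 15(W), 13(W); every one is W ⇒ L
n=20: moves to 17(W), 16(W), 14(W); every one is W ⇒ L
n=21: can move to 18, which is L ⇒ W
n=22: can move to 19, which is L ⇒ W
n=23: can move to 20, which is L ⇒ W
n=24: can move to 20, which is L ⇒ W
n=25: can move to 19, which is L ⇒ W
n=26: can move to 20, which is L ⇒ W
n=27: moves to 24(W), 23(W), 21(W); every one is W ⇒ L
n=28: moves to 25(W), 24(W), 22(W); every one is W ⇒ L
n=29: moves to 26(W), 25(W), 23(W); every one is W ⇒ L
n=30: can move to 27, which is L ⇒ W
n=31: can move to 28, which is L ⇒ W
n=32: can move to 29, which is L ⇒ W
n=33: can move to 29, which is L ⇒ W
n=34: can move to 28, which is L ⇒ W
n=35: can move to 29, which is L ⇒ W
n=36: moves to 33(W), 32(W), 30(W); every one is W ⇒ L
n=37: moves to 34(W), 33(W), 31(W); every one is W ⇒ L
L entries with 1 ≤ n ≤ 37 (n=0 is outside the asked range and is not counted): n = 1, 2, 9, 10, 11, 18, 19, 20, 27, 28, 29, 36, 37; that makes 13.

13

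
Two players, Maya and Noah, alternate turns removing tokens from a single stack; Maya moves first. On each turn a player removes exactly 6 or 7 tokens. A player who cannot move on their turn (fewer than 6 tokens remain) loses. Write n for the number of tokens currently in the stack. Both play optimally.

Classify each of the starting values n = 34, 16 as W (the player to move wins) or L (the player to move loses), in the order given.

Positions with no move are L. A position that does have a move is losing for the player to move precisely when every available move leads to a winning position for the opponent. Fill in the labels:
n=0: no move → L
n=1: no move → L
n=2: no move → L
n=3: no move → L
n=4: no move → L
n=5: no move → L
n=6: can move to 0, which is L ⇒ W
n=7: can move to 1, which is L ⇒ W
n=8: can move to 2, which is L ⇒ W
n=9: can move to 3, which is L ⇒ W
n=10: can move to 4, which is L ⇒ W
n=11: can move to 5, which is L ⇒ W
n=12: can move to 5, which is L ⇒ W
n=13: moves to 7(W), 6(W); every one is W ⇒ L
n=14: moves to 8(W), 7(W); every one is W ⇒ L
n=15: moves to 9(W), 8(W); every one is W ⇒ L
n=16: moves to 10(W), 9(W); every one is W ⇒ L
n=17: moves to 11(W), 10(W); every one is W ⇒ L
n=18: moves to 12(W), 11(W); every one is W ⇒ L
n=19: can move to 13, which is L ⇒ W
n=20: can move to 14, which is L ⇒ W
n=21: can move to 15, which is L ⇒ W
n=22: can move to 16, which is L ⇒ W
n=23: can move to 17, which is L ⇒ W
n=24: can move to 18, which is L ⇒ W
n=25: can move to 18, which is L ⇒ W
n=26: moves to 20(W), 19(W); every one is W ⇒ L
n=27: moves to 21(W), 20(W); every one is W ⇒ L
n=28: moves to 22(W), 21(W); every one is W ⇒ L
n=29: moves to 23(W), 22(W); every one is W ⇒ L
n=30: moves to 24(W), 23(W); every one is W ⇒ L
n=31: moves to 25(W), 24(W); every one is W ⇒ L
n=32: can move to 26, which is L ⇒ W
n=33: can move to 27, which is L ⇒ W
n=34: can move to 28, which is L ⇒ W

34: W, 16: L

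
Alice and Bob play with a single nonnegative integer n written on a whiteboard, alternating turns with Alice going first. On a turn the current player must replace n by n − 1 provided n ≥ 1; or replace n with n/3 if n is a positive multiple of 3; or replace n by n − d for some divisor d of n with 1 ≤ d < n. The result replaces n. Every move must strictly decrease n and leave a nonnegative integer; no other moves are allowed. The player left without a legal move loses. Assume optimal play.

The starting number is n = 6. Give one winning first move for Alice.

Classify positions by backward induction: terminal positions (no move available) are L. From any other position, the mover wins iff some move reaches an L.
n=0: no move → L
n=1: reaches L-position 0 → W
n=2: only reaches 1(W), which is W → L
n=3: reaches L-position 2 → W
n=4: reaches L-position 2 → W
n=5: only reaches 4(W), which is W → L
n=6: reaches L-position 2 → W
From 6, the L positions reachable in one move are: 2, 5. Any move reaching one of these is winning.

Move to 2.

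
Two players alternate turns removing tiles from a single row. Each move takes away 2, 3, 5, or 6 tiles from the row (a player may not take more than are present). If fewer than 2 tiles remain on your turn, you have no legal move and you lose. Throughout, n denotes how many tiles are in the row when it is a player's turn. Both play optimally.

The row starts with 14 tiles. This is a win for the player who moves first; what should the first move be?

Use the standard recursion: the mover loses at a terminal position; elsewhere, the mover wins exactly when some move hands the opponent an L position.
n=0: no move → L
n=1: no move → L
n=2: →0(L), so W
n=3: →1(L), so W
n=4: →1(L), so W
n=5: →0(L), so W
n=6: →1(L), so W
n=7: →1(L), so W
n=8: →6(W), 5(W), 3(W), 2(W) — all W, so L
n=9: →7(W), 6(W), 4(W), 3(W) — all W, so L
n=10: →8(L), so W
n=11: →9(L), so W
n=12: →9(L), so W
n=13: →8(L), so W
n=14: →9(L), so W
From 14, the L positions reachable in one move are: 9, 8. Any move reaching one of these is winning.

Remove 5, leaving 9.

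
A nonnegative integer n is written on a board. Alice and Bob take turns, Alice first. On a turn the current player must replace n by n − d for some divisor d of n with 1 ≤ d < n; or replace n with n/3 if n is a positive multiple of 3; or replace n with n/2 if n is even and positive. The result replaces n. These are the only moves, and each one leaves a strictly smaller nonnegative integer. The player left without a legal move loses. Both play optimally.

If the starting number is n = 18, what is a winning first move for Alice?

Use the standard recursion: the mover loses at a terminal position; elsewhere, the mover wins exactly when some move hands the opponent an L position.
n=0: no move → L
n=1: no move → L
n=2: →1(L), so W
n=3: →1(L), so W
n=4: →2(W), 3(W) — all W, so L
n=5: →4(L), so W
n=6: →4(L), so W
n=7: →6(W) only, which is W, so L
n=8: →4(L), so W
n=9: →3(W), 6(W), 8(W) — all W, so L
n=10: →9(L), so W
n=11: →10(W) only, which is W, so L
n=12: →4(L), so W
n=13: →12(W) only, which is W, so L
n=14: →7(L), so W
n=15: →5(W), 10(W), 12(W), 14(W) — all W, so L
n=16: →15(L), so W
n=17: →16(W) only, which is W, so L
n=18: →9(L), so W
From 18, the L positions reachable in one move are: 9, 15, 17. Any move reaching one of these is winning.

Move to 9.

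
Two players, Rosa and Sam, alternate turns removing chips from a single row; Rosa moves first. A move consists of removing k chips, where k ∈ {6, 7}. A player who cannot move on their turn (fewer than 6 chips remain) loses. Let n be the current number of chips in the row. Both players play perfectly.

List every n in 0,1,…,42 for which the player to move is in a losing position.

0, 1, 2, 3, 4, 5, 13, 14, 15, 16, 17, 18, 26, 27, 28, 29, 30, 31, 39, 40, 41, 42

Classify positions by backward induction: terminal positions (no move available) are L. From any other position, the mover wins iff some move reaches an L.
n=0: no move → L
n=1: no move → L
n=2: no move → L
n=3: no move → L
n=4: no move → L
n=5: no move → L
n=6: W (go to 0, an L position)
n=7: W (go to 1, an L position)
n=8: W (go to 2, an L position)
n=9: W (go to 3, an L position)
n=10: W (go to 4, an L position)
n=11: W (go to 5, an L position)
n=12: W (go to 5, an L position)
n=13: L (options 7(W), 6(W) are all W)
n=14: L (options 8(W), 7(W) are all W)
n=15: L (options 9(W), 8(W) are all W)
n=16: L (options 10(W), 9(W) are all W)
n=17: L (options 11(W), 10(W) are all W)
n=18: L (options 12(W), 11(W) are all W)
n=19: W (go to 13, an L position)
n=20: W (go to 14, an L position)
n=21: W (go to 15, an L position)
n=22: W (go to 16, an L position)
n=23: W (go to 17, an L position)
n=24: W (go to 18, an L position)
n=25: W (go to 18, an L position)
n=26: L (options 20(W), 19(W) are all W)
n=27: L (options 21(W), 20(W) are all W)
n=28: L (options 22(W), 21(W) are all W)
n=29: L (options 23(W), 22(W) are all W)
n=30: L (options 24(W), 23(W) are all W)
n=31: L (options 25(W), 24(W) are all W)
n=32: W (go to 26, an L position)
n=33: W (go to 27, an L position)
n=34: W (go to 28, an L position)
n=35: W (go to 29, an L position)
n=36: W (go to 30, an L position)
n=37: W (go to 31, an L position)
n=38: W (go to 31, an L position)
n=39: L (options 33(W), 32(W) are all W)
n=40: L (options 34(W), 33(W) are all W)
n=41: L (options 35(W), 34(W) are all W)
n=42: L (options 36(W), 35(W) are all W)
The losing starting values of n are exactly the entries labelled L in this table (22 of them).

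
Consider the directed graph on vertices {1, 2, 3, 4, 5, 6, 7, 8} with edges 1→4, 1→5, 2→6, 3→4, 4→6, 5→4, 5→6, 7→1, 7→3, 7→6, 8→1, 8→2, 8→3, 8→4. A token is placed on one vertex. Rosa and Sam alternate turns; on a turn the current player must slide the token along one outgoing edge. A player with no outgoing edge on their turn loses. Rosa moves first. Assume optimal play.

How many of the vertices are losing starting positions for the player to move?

3

Positions with no move are L. A position that does have a move is losing for the player to move precisely when every available move leads to a winning position for the opponent. Fill in the labels:
Every edge goes from a vertex to one that appears earlier in the order 6, 4, 5, 1, 3, 7, 2, 8, so processing vertices in that order labels each vertex after all of its successors.
6: no outgoing edge → L
4: →6(L), so W
5: →6(L), so W
1: →5(W), 4(W) — all W, so L
3: →4(W) only, which is W, so L
7: →3(L), so W
2: →6(L), so W
8: →3(L), so W
The L vertices are 1, 3, 6; that is 3 in all.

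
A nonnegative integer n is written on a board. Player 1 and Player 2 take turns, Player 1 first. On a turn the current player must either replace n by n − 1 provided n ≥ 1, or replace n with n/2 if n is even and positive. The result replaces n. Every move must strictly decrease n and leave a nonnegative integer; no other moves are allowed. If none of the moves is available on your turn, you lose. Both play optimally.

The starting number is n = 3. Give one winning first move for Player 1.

Build the W/L table. Terminal = L. A non-terminal position is W if it has a move to some L; otherwise it is L.
n=0: no move → L
n=1: →0(L), so W
n=2: →1(W) only, which is W, so L
n=3: →2(L), so W
From 3, the L positions reachable in one move are: 2.

Move to 2.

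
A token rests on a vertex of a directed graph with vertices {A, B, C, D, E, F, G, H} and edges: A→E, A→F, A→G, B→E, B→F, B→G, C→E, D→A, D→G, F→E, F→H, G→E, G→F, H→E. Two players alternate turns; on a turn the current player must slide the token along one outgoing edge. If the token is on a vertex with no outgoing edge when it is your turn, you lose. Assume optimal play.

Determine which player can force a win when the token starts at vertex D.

Use the standard recursion: the mover loses at a terminal position; elsewhere, the mover wins exactly when some move hands the opponent an L position.
Every edge goes from a vertex to one that appears earlier in the order E, H, F, G, A, B, D, C, so processing vertices in that order labels each vertex after all of its successors.
E: no outgoing edge → L
H: can move to E, which is L ⇒ W
F: can move to E, which is L ⇒ W
G: can move to E, which is L ⇒ W
A: can move to E, which is L ⇒ W
B: can move to E, which is L ⇒ W
D: moves to A(W), G(W); every one is W ⇒ L
C: can move to E, which is L ⇒ W
Every move from D reaches a W position, so the mover loses.

The second player wins.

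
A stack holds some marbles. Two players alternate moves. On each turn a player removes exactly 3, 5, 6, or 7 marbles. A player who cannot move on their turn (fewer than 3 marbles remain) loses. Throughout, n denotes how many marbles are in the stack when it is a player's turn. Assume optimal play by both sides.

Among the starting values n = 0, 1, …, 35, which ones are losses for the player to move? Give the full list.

0, 1, 2, 10, 11, 12, 20, 21, 22, 30, 31, 32

Positions with no move are L. A position that does have a move is losing for the player to move precisely when every available move leads to a winning position for the opponent. Fill in the labels:
n=0: no move → L
n=1: no move → L
n=2: no move → L
n=3: W (go to 0, an L position)
n=4: W (go to 1, an L position)
n=5: W (go to 2, an L position)
n=6: W (go to 1, an L position)
n=7: W (go to 2, an L position)
n=8: W (go to 2, an L position)
n=9: W (go to 2, an L position)
n=10: L (options 7(W), 5(W), 4(W), 3(W) are all W)
n=11: L (options 8(W), 6(W), 5(W), 4(W) are all W)
n=12: L (options 9(W), 7(W), 6(W), 5(W) are all W)
n=13: W (go to 10, an L position)
n=14: W (go to 11, an L position)
n=15: W (go to 12, an L position)
n=16: W (go to 11, an L position)
n=17: W (go to 12, an L position)
n=18: W (go to 12, an L position)
n=19: W (go to 12, an L position)
n=20: L (options 17(W), 15(W), 14(W), 13(W) are all W)
n=21: L (options 18(W), 16(W), 15(W), 14(W) are all W)
n=22: L (options 19(W), 17(W), 16(W), 15(W) are all W)
n=23: W (go to 20, an L position)
n=24: W (go to 21, an L position)
n=25: W (go to 22, an L position)
n=26: W (go to 21, an L position)
n=27: W (go to 22, an L position)
n=28: W (go to 22, an L position)
n=29: W (go to 22, an L position)
n=30: L (options 27(W), 25(W), 24(W), 23(W) are all W)
n=31: L (options 28(W), 26(W), 25(W), 24(W) are all W)
n=32: L (options 29(W), 27(W), 26(W), 25(W) are all W)
n=33: W (go to 30, an L position)
n=34: W (go to 31, an L position)
n=35: W (go to 32, an L position)
The losing starting values of n are exactly the entries labelled L in this table (12 of them).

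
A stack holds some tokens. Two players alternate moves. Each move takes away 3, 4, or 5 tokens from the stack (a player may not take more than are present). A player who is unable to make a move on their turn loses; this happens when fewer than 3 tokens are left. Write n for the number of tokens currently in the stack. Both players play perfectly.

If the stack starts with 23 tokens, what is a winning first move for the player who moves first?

Remove 5, leaving 18.

Positions with no move are L. A position that does have a move is losing for the player to move precisely when every available move leads to a winning position for the opponent. Fill in the labels:
n=0: no move → L
n=1: no move → L
n=2: no move → L
n=3: reaches L-position 0 → W
n=4: reaches L-position 1 → W
n=5: reaches L-position 2 → W
n=6: reaches L-position 2 → W
n=7: reaches L-position 2 → W
n=8: only reaches 5(W), 4(W), 3(W), all W → L
n=9: only reaches 6(W), 5(W), 4(W), all W → L
n=10: only reaches 7(W), 6(W), 5(W), all W → L
n=11: reaches L-position 8 → W
n=12: reaches L-position 9 → W
n=13: reaches L-position 10 → W
n=14: reaches L-position 10 → W
n=15: reaches L-position 10 → W
n=16: only reaches 13(W), 12(W), 11(W), all W → L
n=17: only reaches 14(W), 13(W), 12(W), all W → L
n=18: only reaches 15(W), 14(W), 13(W), all W → L
n=19: reaches L-position 16 → W
n=20: reaches L-position 17 → W
n=21: reaches L-position 18 → W
n=22: reaches L-position 18 → W
n=23: reaches L-position 18 → W
From 23, the L positions reachable in one move are: 18.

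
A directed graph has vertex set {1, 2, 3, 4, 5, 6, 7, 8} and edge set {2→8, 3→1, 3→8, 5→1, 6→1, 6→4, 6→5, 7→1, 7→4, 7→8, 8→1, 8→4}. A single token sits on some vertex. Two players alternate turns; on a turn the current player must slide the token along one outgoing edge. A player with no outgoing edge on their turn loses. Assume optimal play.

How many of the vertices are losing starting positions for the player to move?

Compute win/loss labels from the base case upward. A position with no move is L. Any other position is W if it can reach an L in one move, else L.
Every edge goes from a vertex to one that appears earlier in the order 4, 1, 8, 7, 5, 6, 3, 2, so processing vertices in that order labels each vertex after all of its successors.
4: no outgoing edge → L
1: no outgoing edge → L
8: →1(L), so W
7: →1(L), so W
5: →1(L), so W
6: →1(L), so W
3: →1(L), so W
2: →8(W) only, which is W, so L
The L vertices are 1, 2, 4; that is 3 in all.

3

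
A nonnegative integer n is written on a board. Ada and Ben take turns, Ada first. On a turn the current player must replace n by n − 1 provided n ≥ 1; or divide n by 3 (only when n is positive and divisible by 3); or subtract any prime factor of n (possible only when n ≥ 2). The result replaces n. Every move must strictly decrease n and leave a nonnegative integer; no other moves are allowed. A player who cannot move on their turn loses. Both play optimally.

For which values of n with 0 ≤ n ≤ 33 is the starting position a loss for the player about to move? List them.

Work bottom-up. With no move the player to move loses. Otherwise the position is W if at least one move leads to an L position for the opponent, and L if every move leads to a W.
n=0: no move → L
n=1: W (go to 0, an L position)
n=2: W (go to 0, an L position)
n=3: W (go to 0, an L position)
n=4: L (options 2(W), 3(W) are all W)
n=5: W (go to 0, an L position)
n=6: W (go to 4, an L position)
n=7: W (go to 0, an L position)
n=8: L (options 6(W), 7(W) are all W)
n=9: W (go to 8, an L position)
n=10: W (go to 8, an L position)
n=11: W (go to 0, an L position)
n=12: W (go to 4, an L position)
n=13: W (go to 0, an L position)
n=14: L (options 7(W), 12(W), 13(W) are all W)
n=15: W (go to 14, an L position)
n=16: W (go to 14, an L position)
n=17: W (go to 0, an L position)
n=18: L (options 6(W), 15(W), 16(W), 17(W) are all W)
n=19: W (go to 0, an L position)
n=20: W (go to 18, an L position)
n=21: W (go to 14, an L position)
n=22: L (options 11(W), 20(W), 21(W) are all W)
n=23: W (go to 0, an L position)
n=24: W (go to 8, an L position)
n=25: L (options 20(W), 24(W) are all W)
n=26: W (go to 25, an L position)
n=27: L (options 9(W), 24(W), 26(W) are all W)
n=28: W (go to 27, an L position)
n=29: W (go to 0, an L position)
n=30: W (go to 25, an L position)
n=31: W (go to 0, an L position)
n=32: L (options 30(W), 31(W) are all W)
n=33: W (go to 22, an L position)
The losing starting values of n are exactly the entries labelled L in this table (9 of them).

0, 4, 8, 14, 18, 22, 25, 27, 32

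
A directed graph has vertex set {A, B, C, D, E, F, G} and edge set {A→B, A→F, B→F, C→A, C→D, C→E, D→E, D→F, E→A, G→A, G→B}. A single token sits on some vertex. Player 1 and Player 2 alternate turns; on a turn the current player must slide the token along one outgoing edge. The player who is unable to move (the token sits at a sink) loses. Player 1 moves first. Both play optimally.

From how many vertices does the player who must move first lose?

Use the standard recursion: the mover loses at a terminal position; elsewhere, the mover wins exactly when some move hands the opponent an L position.
Every edge goes from a vertex to one that appears earlier in the order F, B, A, G, E, D, C, so processing vertices in that order labels each vertex after all of its successors.
F: no outgoing edge → L
B: can move to F, which is L ⇒ W
A: can move to F, which is L ⇒ W
G: moves to A(W), B(W); every one is W ⇒ L
E: the only move is to A(W), a W ⇒ L
D: can move to E, which is L ⇒ W
C: can move to E, which is L ⇒ W
The L vertices are E, F, G; that is 3 in all.

3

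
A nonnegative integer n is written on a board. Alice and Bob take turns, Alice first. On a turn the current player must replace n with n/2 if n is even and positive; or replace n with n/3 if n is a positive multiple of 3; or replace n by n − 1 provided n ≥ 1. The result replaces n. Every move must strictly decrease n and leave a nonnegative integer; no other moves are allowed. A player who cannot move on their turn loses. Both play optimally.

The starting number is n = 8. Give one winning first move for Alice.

Build the W/L table. Terminal = L. A non-terminal position is W if it has a move to some L; otherwise it is L.
n=0: no move → L
n=1: reaches L-position 0 → W
n=2: only reaches 1(W), which is W → L
n=3: reaches L-position 2 → W
n=4: reaches L-position 2 → W
n=5: only reaches 4(W), which is W → L
n=6: reaches L-position 2 → W
n=7: only reaches 6(W), which is W → L
n=8: reaches L-position 7 → W
From 8, the L positions reachable in one move are: 7.

Move to 7.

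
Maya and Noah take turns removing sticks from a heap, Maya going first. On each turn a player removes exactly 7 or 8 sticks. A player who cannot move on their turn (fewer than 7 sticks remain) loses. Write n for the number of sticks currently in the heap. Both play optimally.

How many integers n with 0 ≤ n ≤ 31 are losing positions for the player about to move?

Compute win/loss labels from the base case upward. A position with no move is L. Any other position is W if it can reach an L in one move, else L.
n=0: no move → L
n=1: no move → L
n=2: no move → L
n=3: no move → L
n=4: no move → L
n=5: no move → L
n=6: no move → L
n=7: reaches L-position 0 → W
n=8: reaches L-position 1 → W
n=9: reaches L-position 2 → W
n=10: reaches L-position 3 → W
n=11: reaches L-position 4 → W
n=12: reaches L-position 5 → W
n=13: reaches L-position 6 → W
n=14: reaches L-position 6 → W
n=15: only reaches 8(W), 7(W), all W → L
n=16: only reaches 9(W), 8(W), all W → L
n=17: only reaches 10(W), 9(W), all W → L
n=18: only reaches 11(W), 10(W), all W → L
n=19: only reaches 12(W), 11(W), all W → L
n=20: only reaches 13(W), 12(W), all W → L
n=21: only reaches 14(W), 13(W), all W → L
n=22: reaches L-position 15 → W
n=23: reaches L-position 16 → W
n=24: reaches L-position 17 → W
n=25: reaches L-position 18 → W
n=26: reaches L-position 19 → W
n=27: reaches L-position 20 → W
n=28: reaches L-position 21 → W
n=29: reaches L-position 21 → W
n=30: only reaches 23(W), 22(W), all W → L
n=31: only reaches 24(W), 23(W), all W → L
L entries with 0 ≤ n ≤ 31: n = 0, 1, 2, 3, 4, 5, 6, 15, 16, 17, 18, 19, 20, 21, 30, 31; that makes 16.

16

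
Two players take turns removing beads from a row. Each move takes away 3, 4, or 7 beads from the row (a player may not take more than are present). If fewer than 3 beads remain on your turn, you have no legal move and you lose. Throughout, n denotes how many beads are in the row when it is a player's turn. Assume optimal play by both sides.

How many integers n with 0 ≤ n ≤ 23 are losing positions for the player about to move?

9

Compute win/loss labels from the base case upward. A position with no move is L. Any other position is W if it can reach an L in one move, else L.
n=0: no move → L
n=1: no move → L
n=2: no move → L
n=3: →0(L), so W
n=4: →1(L), so W
n=5: →2(L), so W
n=6: →2(L), so W
n=7: →0(L), so W
n=8: →1(L), so W
n=9: →2(L), so W
n=10: →7(W), 6(W), 3(W) — all W, so L
n=11: →8(W), 7(W), 4(W) — all W, so L
n=12: →9(W), 8(W), 5(W) — all W, so L
n=13: →10(L), so W
n=14: →11(L), so W
n=15: →12(L), so W
n=16: →12(L), so W
n=17: →10(L), so W
n=18: →11(L), so W
n=19: →12(L), so W
n=20: →17(W), 16(W), 13(W) — all W, so L
n=21: →18(W), 17(W), 14(W) — all W, so L
n=22: →19(W), 18(W), 15(W) — all W, so L
n=23: →20(L), so W
L entries with 0 ≤ n ≤ 23: n = 0, 1, 2, 10, 11, 12, 20, 21, 22; that makes 9.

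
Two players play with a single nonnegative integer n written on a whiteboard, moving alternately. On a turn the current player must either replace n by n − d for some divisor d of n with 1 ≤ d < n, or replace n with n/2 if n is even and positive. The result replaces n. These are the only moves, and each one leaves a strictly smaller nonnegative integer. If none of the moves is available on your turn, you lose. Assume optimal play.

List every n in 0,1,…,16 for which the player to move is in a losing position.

0, 1, 3, 5, 7, 9, 11, 13, 15

Positions with no move are L. A position that does have a move is losing for the player to move precisely when every available move leads to a winning position for the opponent. Fill in the labels:
n=0: no move → L
n=1: no move → L
n=2: can move to 1, which is L ⇒ W
n=3: the only move is to 2(W), a W ⇒ L
n=4: can move to 3, which is L ⇒ W
n=5: the only move is to 4(W), a W ⇒ L
n=6: can move to 3, which is L ⇒ W
n=7: the only move is to 6(W), a W ⇒ L
n=8: can move to 7, which is L ⇒ W
n=9: moves to 6(W), 8(W); every one is W ⇒ L
n=10: can move to 5, which is L ⇒ W
n=11: the only move is to 10(W), a W ⇒ L
n=12: can move to 9, which is L ⇒ W
n=13: the only move is to 12(W), a W ⇒ L
n=14: can move to 7, which is L ⇒ W
n=15: moves to 10(W), 12(W), 14(W); every one is W ⇒ L
n=16: can move to 15, which is L ⇒ W
Reading off the rows marked L gives the requested list; there are 9 such values of n.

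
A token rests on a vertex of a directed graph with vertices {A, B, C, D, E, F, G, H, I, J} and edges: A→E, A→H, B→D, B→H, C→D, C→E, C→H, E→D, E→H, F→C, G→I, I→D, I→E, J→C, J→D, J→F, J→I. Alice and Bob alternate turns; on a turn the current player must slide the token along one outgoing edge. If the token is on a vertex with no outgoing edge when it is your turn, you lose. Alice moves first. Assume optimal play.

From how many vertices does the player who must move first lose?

Use the standard recursion: the mover loses at a terminal position; elsewhere, the mover wins exactly when some move hands the opponent an L position.
Every edge goes from a vertex to one that appears earlier in the order D, H, E, C, I, A, G, F, J, B, so processing vertices in that order labels each vertex after all of its successors.
D: no outgoing edge → L
H: no outgoing edge → L
E: can move to H, which is L ⇒ W
C: can move to H, which is L ⇒ W
I: can move to D, which is L ⇒ W
A: can move to H, which is L ⇒ W
G: the only move is to I(W), a W ⇒ L
F: the only move is to C(W), a W ⇒ L
J: can move to F, which is L ⇒ W
B: can move to H, which is L ⇒ W
The L vertices are D, F, G, H; that is 4 in all.

4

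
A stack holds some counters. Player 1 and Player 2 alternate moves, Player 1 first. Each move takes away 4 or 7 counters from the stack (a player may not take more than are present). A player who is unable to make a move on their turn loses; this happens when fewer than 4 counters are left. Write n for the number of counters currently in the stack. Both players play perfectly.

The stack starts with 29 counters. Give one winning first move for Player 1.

Remove 4, leaving 25.

Positions with no move are L. A position that does have a move is losing for the player to move precisely when every available move leads to a winning position for the opponent. Fill in the labels:
n=0: no move → L
n=1: no move → L
n=2: no move → L
n=3: no move → L
n=4: →0(L), so W
n=5: →1(L), so W
n=6: →2(L), so W
n=7: →3(L), so W
n=8: →1(L), so W
n=9: →2(L), so W
n=10: →3(L), so W
n=11: →7(W), 4(W) — all W, so L
n=12: →8(W), 5(W) — all W, so L
n=13: →9(W), 6(W) — all W, so L
n=14: →10(W), 7(W) — all W, so L
n=15: →11(L), so W
n=16: →12(L), so W
n=17: →13(L), so W
n=18: →14(L), so W
n=19: →12(L), so W
n=20: →13(L), so W
n=21: →14(L), so W
n=22: →18(W), 15(W) — all W, so L
n=23: →19(W), 16(W) — all W, so L
n=24: →20(W), 17(W) — all W, so L
n=25: →21(W), 18(W) — all W, so L
n=26: →22(L), so W
n=27: →23(L), so W
n=28: →24(L), so W
n=29: →25(L), so W
From 29, the L positions reachable in one move are: 25, 22. Any move reaching one of these is winning.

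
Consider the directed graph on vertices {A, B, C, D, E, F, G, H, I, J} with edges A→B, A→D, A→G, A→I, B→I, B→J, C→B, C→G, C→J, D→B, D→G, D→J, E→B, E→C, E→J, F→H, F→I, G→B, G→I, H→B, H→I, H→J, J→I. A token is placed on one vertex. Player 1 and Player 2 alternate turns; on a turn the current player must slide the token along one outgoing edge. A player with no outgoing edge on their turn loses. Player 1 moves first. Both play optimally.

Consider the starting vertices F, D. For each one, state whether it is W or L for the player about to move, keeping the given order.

F: W, D: L

Label each position W (a win for the player to move) or L (a loss). A position with no legal move is L; any other position is W exactly when some move reaches an L, and L when every move reaches a W.
Every edge goes from a vertex to one that appears earlier in the order I, J, B, G, D, H, A, C, E, F, so processing vertices in that order labels each vertex after all of its successors.
I: no outgoing edge → L
J: →I(L), so W
B: →I(L), so W
G: →I(L), so W
D: →G(W), B(W), J(W) — all W, so L
H: →I(L), so W
A: →D(L), so W
C: →G(W), B(W), J(W) — all W, so L
E: →C(L), so W
F: →I(L), so W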